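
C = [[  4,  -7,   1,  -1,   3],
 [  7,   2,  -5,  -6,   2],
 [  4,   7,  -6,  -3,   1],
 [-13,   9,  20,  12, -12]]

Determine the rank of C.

4

Row reduce to echelon form.
R2 ← R2 − (7/4)·R1: [0, 57/4, -27/4, -17/4, -13/4]
R3 ← R3 − R1: [0, 14, -7, -2, -2]
R4 ← R4 + (13/4)·R1: [0, -55/4, 93/4, 35/4, -9/4]
R3 ← R3 − (56/57)·R2: [0, 0, -7/19, 124/57, 68/57]
R4 ← R4 + (55/57)·R2: [0, 0, 318/19, 265/57, -307/57]
R4 ← R4 + (318/7)·R3: [0, 0, 0, 2173/21, 1025/21]
Echelon form has 4 nonzero rows, so rank(C) = 4.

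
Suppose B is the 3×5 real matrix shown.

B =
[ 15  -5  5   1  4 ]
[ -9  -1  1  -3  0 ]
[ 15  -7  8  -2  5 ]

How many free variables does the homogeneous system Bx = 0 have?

Row reduce to echelon form.
R2 ← R2 + (3/5)·R1: [0, -4, 4, -12/5, 12/5]
R3 ← R3 − R1: [0, -2, 3, -3, 1]
R3 ← R3 − (1/2)·R2: [0, 0, 1, -9/5, -1/5]
3 nonzero rows, so rank(B) = 3.
B has 5 columns; by rank–nullity, nullity = 5 − 3 = 2.

2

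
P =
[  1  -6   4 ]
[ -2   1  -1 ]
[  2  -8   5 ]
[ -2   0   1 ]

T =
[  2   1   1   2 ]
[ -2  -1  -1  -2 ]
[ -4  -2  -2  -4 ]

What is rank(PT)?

First compute PT:
[[ -2,  -1,  -1,  -2],
 [ -2,  -1,  -1,  -2],
 [  0,   0,   0,   0],
 [ -8,  -4,  -4,  -8]]
Now row reduce the product.
R2 ← R2 − R1: [0, 0, 0, 0]
R4 ← R4 − (4)·R1: [0, 0, 0, 0]
1 nonzero row, so rank(PT) = 1.

1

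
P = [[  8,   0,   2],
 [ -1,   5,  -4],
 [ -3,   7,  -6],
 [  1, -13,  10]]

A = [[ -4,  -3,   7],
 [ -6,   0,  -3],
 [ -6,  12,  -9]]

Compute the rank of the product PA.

2

First compute PA:
[[-44,   0,  38],
 [ -2, -45,  14],
 [  6, -63,  12],
 [ 14, 117, -44]]
Now row reduce the product.
R2 ← R2 − (1/22)·R1: [0, -45, 135/11]
R3 ← R3 + (3/22)·R1: [0, -63, 189/11]
R4 ← R4 + (7/22)·R1: [0, 117, -351/11]
R3 ← R3 − (7/5)·R2: [0, 0, 0]
R4 ← R4 + (13/5)·R2: [0, 0, 0]
2 nonzero rows, so rank(PA) = 2.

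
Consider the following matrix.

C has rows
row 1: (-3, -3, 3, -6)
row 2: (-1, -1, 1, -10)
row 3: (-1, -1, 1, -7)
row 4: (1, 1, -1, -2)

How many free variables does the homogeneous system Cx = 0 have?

Row reduce to echelon form.
R2 ← R2 − (1/3)·R1: [0, 0, 0, -8]
R3 ← R3 − (1/3)·R1: [0, 0, 0, -5]
R4 ← R4 + (1/3)·R1: [0, 0, 0, -4]
R3 ← R3 − (5/8)·R2: [0, 0, 0, 0]
R4 ← R4 − (1/2)·R2: [0, 0, 0, 0]
2 nonzero rows, so rank(C) = 2.
C has 4 columns; by rank–nullity, nullity = 4 − 2 = 2.

2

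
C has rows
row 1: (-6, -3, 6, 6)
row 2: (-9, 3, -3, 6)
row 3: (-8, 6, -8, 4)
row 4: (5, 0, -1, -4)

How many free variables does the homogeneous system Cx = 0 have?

Row reduce to echelon form.
R2 ← R2 − (3/2)·R1: [0, 15/2, -12, -3]
R3 ← R3 − (4/3)·R1: [0, 10, -16, -4]
R4 ← R4 + (5/6)·R1: [0, -5/2, 4, 1]
R3 ← R3 − (4/3)·R2: [0, 0, 0, 0]
R4 ← R4 + (1/3)·R2: [0, 0, 0, 0]
2 nonzero rows, so rank(C) = 2.
C has 4 columns; by rank–nullity, nullity = 4 − 2 = 2.

2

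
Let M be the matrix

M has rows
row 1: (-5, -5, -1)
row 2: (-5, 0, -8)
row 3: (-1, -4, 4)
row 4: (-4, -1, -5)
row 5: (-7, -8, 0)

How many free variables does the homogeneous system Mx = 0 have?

1

Row reduce to echelon form.
R2 ← R2 − R1: [0, 5, -7]
R3 ← R3 − (1/5)·R1: [0, -3, 21/5]
R4 ← R4 − (4/5)·R1: [0, 3, -21/5]
R5 ← R5 − (7/5)·R1: [0, -1, 7/5]
R3 ← R3 + (3/5)·R2: [0, 0, 0]
R4 ← R4 − (3/5)·R2: [0, 0, 0]
R5 ← R5 + (1/5)·R2: [0, 0, 0]
2 nonzero rows, so rank(M) = 2.
M has 3 columns; by rank–nullity, nullity = 3 − 2 = 1.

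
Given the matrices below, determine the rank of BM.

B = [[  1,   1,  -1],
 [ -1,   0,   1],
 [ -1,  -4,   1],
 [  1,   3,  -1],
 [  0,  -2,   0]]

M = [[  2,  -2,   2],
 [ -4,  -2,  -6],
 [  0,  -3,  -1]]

First compute BM:
[[ -2,  -1,  -3],
 [ -2,  -1,  -3],
 [ 14,   7,  21],
 [-10,  -5, -15],
 [  8,   4,  12]]
Now row reduce the product.
R2 ← R2 − R1: [0, 0, 0]
R3 ← R3 + (7)·R1: [0, 0, 0]
R4 ← R4 − (5)·R1: [0, 0, 0]
R5 ← R5 + (4)·R1: [0, 0, 0]
1 nonzero row, so rank(BM) = 1.

1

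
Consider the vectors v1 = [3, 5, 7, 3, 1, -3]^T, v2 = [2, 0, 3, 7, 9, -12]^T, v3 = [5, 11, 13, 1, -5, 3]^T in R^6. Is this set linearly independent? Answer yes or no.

Form the matrix with these vectors as rows and row reduce.
R2 ← R2 − (2/3)·R1: [0, -10/3, -5/3, 5, 25/3, -10]
R3 ← R3 − (5/3)·R1: [0, 8/3, 4/3, -4, -20/3, 8]
R3 ← R3 + (4/5)·R2: [0, 0, 0, 0, 0, 0]
2 nonzero rows, so the 3 vectors span a space of dimension 2.
Since 2 < 3, the vectors are linearly dependent.

no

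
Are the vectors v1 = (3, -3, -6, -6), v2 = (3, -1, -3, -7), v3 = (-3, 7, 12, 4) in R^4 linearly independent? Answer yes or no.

no

Form the matrix with these vectors as rows and row reduce.
R2 ← R2 − R1: [0, 2, 3, -1]
R3 ← R3 + R1: [0, 4, 6, -2]
R3 ← R3 − (2)·R2: [0, 0, 0, 0]
2 nonzero rows, so the 3 vectors span a space of dimension 2.
Since 2 < 3, the vectors are linearly dependent.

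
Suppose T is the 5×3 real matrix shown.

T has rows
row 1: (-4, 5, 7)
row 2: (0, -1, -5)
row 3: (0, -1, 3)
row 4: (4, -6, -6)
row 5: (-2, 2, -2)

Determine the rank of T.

Row reduce to echelon form.
R4 ← R4 + R1: [0, -1, 1]
R5 ← R5 − (1/2)·R1: [0, -1/2, -11/2]
R3 ← R3 − R2: [0, 0, 8]
R4 ← R4 − R2: [0, 0, 6]
R5 ← R5 − (1/2)·R2: [0, 0, -3]
R4 ← R4 − (3/4)·R3: [0, 0, 0]
R5 ← R5 + (3/8)·R3: [0, 0, 0]
Echelon form has 3 nonzero rows, so rank(T) = 3.

3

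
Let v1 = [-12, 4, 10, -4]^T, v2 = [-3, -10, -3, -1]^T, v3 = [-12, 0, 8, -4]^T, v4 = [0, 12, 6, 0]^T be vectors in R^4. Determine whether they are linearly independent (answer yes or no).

no

Form the matrix with these vectors as rows and row reduce.
R2 ← R2 − (1/4)·R1: [0, -11, -11/2, 0]
R3 ← R3 − R1: [0, -4, -2, 0]
R3 ← R3 − (4/11)·R2: [0, 0, 0, 0]
R4 ← R4 + (12/11)·R2: [0, 0, 0, 0]
2 nonzero rows, so the 4 vectors span a space of dimension 2.
Since 2 < 4, the vectors are linearly dependent.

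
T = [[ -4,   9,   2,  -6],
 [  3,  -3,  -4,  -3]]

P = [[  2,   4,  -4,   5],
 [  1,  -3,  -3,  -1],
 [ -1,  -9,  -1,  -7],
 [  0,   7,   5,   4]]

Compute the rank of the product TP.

2

First compute TP:
[[ -1, -103, -43, -67],
 [  7,  36, -14,  34]]
Now row reduce the product.
R2 ← R2 + (7)·R1: [0, -685, -315, -435]
2 nonzero rows, so rank(TP) = 2.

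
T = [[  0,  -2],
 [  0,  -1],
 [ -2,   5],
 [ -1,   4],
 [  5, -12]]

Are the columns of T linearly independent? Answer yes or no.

Row reduce T to echelon form.
Swap R1 ↔ R3
R4 ← R4 − (1/2)·R1: [0, 3/2]
R5 ← R5 + (5/2)·R1: [0, 1/2]
R3 ← R3 − (2)·R2: [0, 0]
R4 ← R4 + (3/2)·R2: [0, 0]
R5 ← R5 + (1/2)·R2: [0, 0]
2 pivots among 2 columns.
Every column is a pivot column, so the columns are linearly independent.

yes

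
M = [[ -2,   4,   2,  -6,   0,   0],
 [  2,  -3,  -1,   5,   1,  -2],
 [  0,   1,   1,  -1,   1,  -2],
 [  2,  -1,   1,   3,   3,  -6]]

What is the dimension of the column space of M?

Row reduce to echelon form.
R2 ← R2 + R1: [0, 1, 1, -1, 1, -2]
R4 ← R4 + R1: [0, 3, 3, -3, 3, -6]
R3 ← R3 − R2: [0, 0, 0, 0, 0, 0]
R4 ← R4 − (3)·R2: [0, 0, 0, 0, 0, 0]
Echelon form has 2 nonzero rows, so rank(M) = 2.
The column space has dimension equal to the rank: 2.

2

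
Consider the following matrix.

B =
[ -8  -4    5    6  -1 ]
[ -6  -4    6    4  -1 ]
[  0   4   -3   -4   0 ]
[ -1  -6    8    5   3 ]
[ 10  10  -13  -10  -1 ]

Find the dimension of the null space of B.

0

Row reduce to echelon form.
R2 ← R2 − (3/4)·R1: [0, -1, 9/4, -1/2, -1/4]
R4 ← R4 − (1/8)·R1: [0, -11/2, 59/8, 17/4, 25/8]
R5 ← R5 + (5/4)·R1: [0, 5, -27/4, -5/2, -9/4]
R3 ← R3 + (4)·R2: [0, 0, 6, -6, -1]
R4 ← R4 − (11/2)·R2: [0, 0, -5, 7, 9/2]
R5 ← R5 + (5)·R2: [0, 0, 9/2, -5, -7/2]
R4 ← R4 + (5/6)·R3: [0, 0, 0, 2, 11/3]
R5 ← R5 − (3/4)·R3: [0, 0, 0, -1/2, -11/4]
R5 ← R5 + (1/4)·R4: [0, 0, 0, 0, -11/6]
5 nonzero rows, so rank(B) = 5.
B has 5 columns; by rank–nullity, nullity = 5 − 5 = 0.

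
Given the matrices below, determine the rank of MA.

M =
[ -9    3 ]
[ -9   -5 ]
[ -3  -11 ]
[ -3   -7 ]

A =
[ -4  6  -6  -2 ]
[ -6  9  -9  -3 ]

1

First compute MA:
[[ 18, -27,  27,   9],
 [ 66, -99,  99,  33],
 [ 78, -117, 117,  39],
 [ 54, -81,  81,  27]]
Now row reduce the product.
R2 ← R2 − (11/3)·R1: [0, 0, 0, 0]
R3 ← R3 − (13/3)·R1: [0, 0, 0, 0]
R4 ← R4 − (3)·R1: [0, 0, 0, 0]
1 nonzero row, so rank(MA) = 1.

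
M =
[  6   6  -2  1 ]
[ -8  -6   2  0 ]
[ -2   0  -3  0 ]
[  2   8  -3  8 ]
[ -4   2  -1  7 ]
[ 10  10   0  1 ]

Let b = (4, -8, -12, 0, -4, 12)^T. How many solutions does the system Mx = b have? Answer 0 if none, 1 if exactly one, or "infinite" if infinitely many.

Row reduce the augmented matrix [M | b].
R2 ← R2 + (4/3)·R1: [0, 2, -2/3, 4/3, -8/3]
R3 ← R3 + (1/3)·R1: [0, 2, -11/3, 1/3, -32/3]
R4 ← R4 − (1/3)·R1: [0, 6, -7/3, 23/3, -4/3]
R5 ← R5 + (2/3)·R1: [0, 6, -7/3, 23/3, -4/3]
R6 ← R6 − (5/3)·R1: [0, 0, 10/3, -2/3, 16/3]
R3 ← R3 − R2: [0, 0, -3, -1, -8]
R4 ← R4 − (3)·R2: [0, 0, -1/3, 11/3, 20/3]
R5 ← R5 − (3)·R2: [0, 0, -1/3, 11/3, 20/3]
R4 ← R4 − (1/9)·R3: [0, 0, 0, 34/9, 68/9]
R5 ← R5 − (1/9)·R3: [0, 0, 0, 34/9, 68/9]
R6 ← R6 + (10/9)·R3: [0, 0, 0, -16/9, -32/9]
R5 ← R5 − R4: [0, 0, 0, 0, 0]
R6 ← R6 + (8/17)·R4: [0, 0, 0, 0, 0]
The echelon form has 4 nonzero rows, and every pivot lies in the first 4 columns, so rank(M) = rank([M|b]) = 4.
The system is consistent.
rank = 4 = number of unknowns, so the solution is unique.

1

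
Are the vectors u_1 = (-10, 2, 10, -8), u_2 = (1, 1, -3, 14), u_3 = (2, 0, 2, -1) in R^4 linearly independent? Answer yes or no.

Form the matrix with these vectors as rows and row reduce.
R2 ← R2 + (1/10)·R1: [0, 6/5, -2, 66/5]
R3 ← R3 + (1/5)·R1: [0, 2/5, 4, -13/5]
R3 ← R3 − (1/3)·R2: [0, 0, 14/3, -7]
3 nonzero rows, so the 3 vectors span a space of dimension 3.
Since 3 = 3, the vectors are linearly independent.

yes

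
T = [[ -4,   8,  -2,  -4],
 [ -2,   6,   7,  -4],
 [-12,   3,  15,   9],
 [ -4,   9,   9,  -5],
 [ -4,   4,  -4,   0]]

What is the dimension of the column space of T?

3

Row reduce to echelon form.
R2 ← R2 − (1/2)·R1: [0, 2, 8, -2]
R3 ← R3 − (3)·R1: [0, -21, 21, 21]
R4 ← R4 − R1: [0, 1, 11, -1]
R5 ← R5 − R1: [0, -4, -2, 4]
R3 ← R3 + (21/2)·R2: [0, 0, 105, 0]
R4 ← R4 − (1/2)·R2: [0, 0, 7, 0]
R5 ← R5 + (2)·R2: [0, 0, 14, 0]
R4 ← R4 − (1/15)·R3: [0, 0, 0, 0]
R5 ← R5 − (2/15)·R3: [0, 0, 0, 0]
Echelon form has 3 nonzero rows, so rank(T) = 3.
The column space has dimension equal to the rank: 3.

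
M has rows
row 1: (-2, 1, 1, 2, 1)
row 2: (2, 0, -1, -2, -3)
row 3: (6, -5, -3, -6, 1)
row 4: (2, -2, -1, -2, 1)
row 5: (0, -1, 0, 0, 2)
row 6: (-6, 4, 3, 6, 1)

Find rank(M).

Row reduce to echelon form.
R2 ← R2 + R1: [0, 1, 0, 0, -2]
R3 ← R3 + (3)·R1: [0, -2, 0, 0, 4]
R4 ← R4 + R1: [0, -1, 0, 0, 2]
R6 ← R6 − (3)·R1: [0, 1, 0, 0, -2]
R3 ← R3 + (2)·R2: [0, 0, 0, 0, 0]
R4 ← R4 + R2: [0, 0, 0, 0, 0]
R5 ← R5 + R2: [0, 0, 0, 0, 0]
R6 ← R6 − R2: [0, 0, 0, 0, 0]
Echelon form has 2 nonzero rows, so rank(M) = 2.

2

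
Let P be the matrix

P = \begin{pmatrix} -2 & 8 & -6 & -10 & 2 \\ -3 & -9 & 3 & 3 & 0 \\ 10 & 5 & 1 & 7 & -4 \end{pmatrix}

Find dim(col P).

Row reduce to echelon form.
R2 ← R2 − (3/2)·R1: [0, -21, 12, 18, -3]
R3 ← R3 + (5)·R1: [0, 45, -29, -43, 6]
R3 ← R3 + (15/7)·R2: [0, 0, -23/7, -31/7, -3/7]
Echelon form has 3 nonzero rows, so rank(P) = 3.
The column space has dimension equal to the rank: 3.

3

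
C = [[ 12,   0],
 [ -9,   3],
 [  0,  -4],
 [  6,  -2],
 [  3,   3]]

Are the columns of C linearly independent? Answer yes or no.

Row reduce C to echelon form.
R2 ← R2 + (3/4)·R1: [0, 3]
R4 ← R4 − (1/2)·R1: [0, -2]
R5 ← R5 − (1/4)·R1: [0, 3]
R3 ← R3 + (4/3)·R2: [0, 0]
R4 ← R4 + (2/3)·R2: [0, 0]
R5 ← R5 − R2: [0, 0]
2 pivots among 2 columns.
Every column is a pivot column, so the columns are linearly independent.

yes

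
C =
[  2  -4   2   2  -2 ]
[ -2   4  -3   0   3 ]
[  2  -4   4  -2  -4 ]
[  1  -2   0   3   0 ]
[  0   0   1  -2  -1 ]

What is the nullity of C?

3

Row reduce to echelon form.
R2 ← R2 + R1: [0, 0, -1, 2, 1]
R3 ← R3 − R1: [0, 0, 2, -4, -2]
R4 ← R4 − (1/2)·R1: [0, 0, -1, 2, 1]
R3 ← R3 + (2)·R2: [0, 0, 0, 0, 0]
R4 ← R4 − R2: [0, 0, 0, 0, 0]
R5 ← R5 + R2: [0, 0, 0, 0, 0]
2 nonzero rows, so rank(C) = 2.
C has 5 columns; by rank–nullity, nullity = 5 − 2 = 3.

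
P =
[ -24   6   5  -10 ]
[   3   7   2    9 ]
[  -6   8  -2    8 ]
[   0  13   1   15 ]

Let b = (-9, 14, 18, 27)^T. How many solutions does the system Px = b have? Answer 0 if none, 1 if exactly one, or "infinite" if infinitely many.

1

Row reduce the augmented matrix [P | b].
R2 ← R2 + (1/8)·R1: [0, 31/4, 21/8, 31/4, 103/8]
R3 ← R3 − (1/4)·R1: [0, 13/2, -13/4, 21/2, 81/4]
R3 ← R3 − (26/31)·R2: [0, 0, -169/31, 4, 293/31]
R4 ← R4 − (52/31)·R2: [0, 0, -211/62, 2, 335/62]
R4 ← R4 − (211/338)·R3: [0, 0, 0, -84/169, -84/169]
The echelon form has 4 nonzero rows, and every pivot lies in the first 4 columns, so rank(P) = rank([P|b]) = 4.
The system is consistent.
rank = 4 = number of unknowns, so the solution is unique.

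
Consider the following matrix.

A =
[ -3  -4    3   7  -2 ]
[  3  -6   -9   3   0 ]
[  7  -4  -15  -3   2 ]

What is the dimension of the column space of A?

2

Row reduce to echelon form.
R2 ← R2 + R1: [0, -10, -6, 10, -2]
R3 ← R3 + (7/3)·R1: [0, -40/3, -8, 40/3, -8/3]
R3 ← R3 − (4/3)·R2: [0, 0, 0, 0, 0]
Echelon form has 2 nonzero rows, so rank(A) = 2.
The column space has dimension equal to the rank: 2.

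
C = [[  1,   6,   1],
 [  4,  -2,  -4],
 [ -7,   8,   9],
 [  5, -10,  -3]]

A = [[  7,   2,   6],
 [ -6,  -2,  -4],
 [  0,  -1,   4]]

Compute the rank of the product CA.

2

First compute CA:
[[-29, -11, -14],
 [ 40,  16,  16],
 [-97, -39, -38],
 [ 95,  33,  58]]
Now row reduce the product.
R2 ← R2 + (40/29)·R1: [0, 24/29, -96/29]
R3 ← R3 − (97/29)·R1: [0, -64/29, 256/29]
R4 ← R4 + (95/29)·R1: [0, -88/29, 352/29]
R3 ← R3 + (8/3)·R2: [0, 0, 0]
R4 ← R4 + (11/3)·R2: [0, 0, 0]
2 nonzero rows, so rank(CA) = 2.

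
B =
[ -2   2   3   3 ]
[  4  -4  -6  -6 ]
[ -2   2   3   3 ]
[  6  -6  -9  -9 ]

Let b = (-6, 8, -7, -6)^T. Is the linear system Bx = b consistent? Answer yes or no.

Row reduce the augmented matrix [B | b].
R2 ← R2 + (2)·R1: [0, 0, 0, 0, -4]
R3 ← R3 − R1: [0, 0, 0, 0, -1]
R4 ← R4 + (3)·R1: [0, 0, 0, 0, -24]
R3 ← R3 − (1/4)·R2: [0, 0, 0, 0, 0]
R4 ← R4 − (6)·R2: [0, 0, 0, 0, 0]
The echelon form has 2 nonzero rows; the last pivot sits in the augmented column, so rank(B) = 1 but rank([B|b]) = 2.
Since the ranks differ, the system is inconsistent.

no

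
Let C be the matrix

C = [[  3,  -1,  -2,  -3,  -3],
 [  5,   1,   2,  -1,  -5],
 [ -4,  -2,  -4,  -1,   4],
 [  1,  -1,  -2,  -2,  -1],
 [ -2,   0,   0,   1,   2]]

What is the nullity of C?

3

Row reduce to echelon form.
R2 ← R2 − (5/3)·R1: [0, 8/3, 16/3, 4, 0]
R3 ← R3 + (4/3)·R1: [0, -10/3, -20/3, -5, 0]
R4 ← R4 − (1/3)·R1: [0, -2/3, -4/3, -1, 0]
R5 ← R5 + (2/3)·R1: [0, -2/3, -4/3, -1, 0]
R3 ← R3 + (5/4)·R2: [0, 0, 0, 0, 0]
R4 ← R4 + (1/4)·R2: [0, 0, 0, 0, 0]
R5 ← R5 + (1/4)·R2: [0, 0, 0, 0, 0]
2 nonzero rows, so rank(C) = 2.
C has 5 columns; by rank–nullity, nullity = 5 − 2 = 3.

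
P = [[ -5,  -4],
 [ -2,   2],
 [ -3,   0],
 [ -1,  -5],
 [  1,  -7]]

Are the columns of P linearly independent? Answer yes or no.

yes

Row reduce P to echelon form.
R2 ← R2 − (2/5)·R1: [0, 18/5]
R3 ← R3 − (3/5)·R1: [0, 12/5]
R4 ← R4 − (1/5)·R1: [0, -21/5]
R5 ← R5 + (1/5)·R1: [0, -39/5]
R3 ← R3 − (2/3)·R2: [0, 0]
R4 ← R4 + (7/6)·R2: [0, 0]
R5 ← R5 + (13/6)·R2: [0, 0]
2 pivots among 2 columns.
Every column is a pivot column, so the columns are linearly independent.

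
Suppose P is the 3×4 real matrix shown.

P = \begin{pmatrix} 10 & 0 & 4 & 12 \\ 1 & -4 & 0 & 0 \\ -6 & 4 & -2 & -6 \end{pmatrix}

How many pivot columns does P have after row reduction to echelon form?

2

Row reduce to echelon form.
R2 ← R2 − (1/10)·R1: [0, -4, -2/5, -6/5]
R3 ← R3 + (3/5)·R1: [0, 4, 2/5, 6/5]
R3 ← R3 + R2: [0, 0, 0, 0]
Echelon form has 2 nonzero rows, so rank(P) = 2.
Each nonzero row contributes one pivot column: 2 pivot columns.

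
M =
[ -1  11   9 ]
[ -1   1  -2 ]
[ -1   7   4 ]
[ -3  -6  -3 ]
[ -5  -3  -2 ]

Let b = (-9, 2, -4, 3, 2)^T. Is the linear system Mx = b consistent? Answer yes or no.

Row reduce the augmented matrix [M | b].
R2 ← R2 − R1: [0, -10, -11, 11]
R3 ← R3 − R1: [0, -4, -5, 5]
R4 ← R4 − (3)·R1: [0, -39, -30, 30]
R5 ← R5 − (5)·R1: [0, -58, -47, 47]
R3 ← R3 − (2/5)·R2: [0, 0, -3/5, 3/5]
R4 ← R4 − (39/10)·R2: [0, 0, 129/10, -129/10]
R5 ← R5 − (29/5)·R2: [0, 0, 84/5, -84/5]
R4 ← R4 + (43/2)·R3: [0, 0, 0, 0]
R5 ← R5 + (28)·R3: [0, 0, 0, 0]
The echelon form has 3 nonzero rows, and every pivot lies in the first 3 columns, so rank(M) = rank([M|b]) = 3.
The system is consistent.

yes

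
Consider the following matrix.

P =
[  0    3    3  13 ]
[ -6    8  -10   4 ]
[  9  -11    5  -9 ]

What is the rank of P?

3

Row reduce to echelon form.
Swap R1 ↔ R2
R3 ← R3 + (3/2)·R1: [0, 1, -10, -3]
R3 ← R3 − (1/3)·R2: [0, 0, -11, -22/3]
Echelon form has 3 nonzero rows, so rank(P) = 3.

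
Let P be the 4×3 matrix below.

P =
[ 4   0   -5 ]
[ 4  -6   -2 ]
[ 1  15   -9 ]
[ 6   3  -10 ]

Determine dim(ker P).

0

Row reduce to echelon form.
R2 ← R2 − R1: [0, -6, 3]
R3 ← R3 − (1/4)·R1: [0, 15, -31/4]
R4 ← R4 − (3/2)·R1: [0, 3, -5/2]
R3 ← R3 + (5/2)·R2: [0, 0, -1/4]
R4 ← R4 + (1/2)·R2: [0, 0, -1]
R4 ← R4 − (4)·R3: [0, 0, 0]
3 nonzero rows, so rank(P) = 3.
P has 3 columns; by rank–nullity, nullity = 3 − 3 = 0.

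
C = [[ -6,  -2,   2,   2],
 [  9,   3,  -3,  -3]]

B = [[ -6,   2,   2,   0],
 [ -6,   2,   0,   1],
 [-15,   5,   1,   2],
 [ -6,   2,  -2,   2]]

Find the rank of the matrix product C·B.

1

First compute CB:
[[  6,  -2, -14,   6],
 [ -9,   3,  21,  -9]]
Now row reduce the product.
R2 ← R2 + (3/2)·R1: [0, 0, 0, 0]
1 nonzero row, so rank(CB) = 1.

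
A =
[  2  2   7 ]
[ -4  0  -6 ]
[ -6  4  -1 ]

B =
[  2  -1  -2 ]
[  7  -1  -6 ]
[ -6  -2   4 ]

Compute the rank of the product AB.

First compute AB:
[[-24, -18,  12],
 [ 28,  16, -16],
 [ 22,   4, -16]]
Now row reduce the product.
R2 ← R2 + (7/6)·R1: [0, -5, -2]
R3 ← R3 + (11/12)·R1: [0, -25/2, -5]
R3 ← R3 − (5/2)·R2: [0, 0, 0]
2 nonzero rows, so rank(AB) = 2.

2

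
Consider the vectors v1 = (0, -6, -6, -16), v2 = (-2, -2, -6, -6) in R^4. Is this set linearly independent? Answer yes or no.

yes

Form the matrix with these vectors as rows and row reduce.
Swap R1 ↔ R2
2 nonzero rows, so the 2 vectors span a space of dimension 2.
Since 2 = 2, the vectors are linearly independent.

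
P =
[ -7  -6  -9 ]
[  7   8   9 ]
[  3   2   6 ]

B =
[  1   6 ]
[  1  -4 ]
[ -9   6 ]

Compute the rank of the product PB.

First compute PB:
[[ 68, -72],
 [-66,  64],
 [-49,  46]]
Now row reduce the product.
R2 ← R2 + (33/34)·R1: [0, -100/17]
R3 ← R3 + (49/68)·R1: [0, -100/17]
R3 ← R3 − R2: [0, 0]
2 nonzero rows, so rank(PB) = 2.

2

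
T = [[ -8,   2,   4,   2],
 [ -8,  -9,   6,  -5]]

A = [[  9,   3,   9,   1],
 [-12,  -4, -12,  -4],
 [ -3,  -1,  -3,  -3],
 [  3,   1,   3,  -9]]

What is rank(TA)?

2

First compute TA:
[[-102, -34, -102, -46],
 [  3,   1,   3,  55]]
Now row reduce the product.
R2 ← R2 + (1/34)·R1: [0, 0, 0, 912/17]
2 nonzero rows, so rank(TA) = 2.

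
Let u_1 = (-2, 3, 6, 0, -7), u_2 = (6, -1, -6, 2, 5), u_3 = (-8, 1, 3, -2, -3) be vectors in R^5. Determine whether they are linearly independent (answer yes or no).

Form the matrix with these vectors as rows and row reduce.
R2 ← R2 + (3)·R1: [0, 8, 12, 2, -16]
R3 ← R3 − (4)·R1: [0, -11, -21, -2, 25]
R3 ← R3 + (11/8)·R2: [0, 0, -9/2, 3/4, 3]
3 nonzero rows, so the 3 vectors span a space of dimension 3.
Since 3 = 3, the vectors are linearly independent.

yes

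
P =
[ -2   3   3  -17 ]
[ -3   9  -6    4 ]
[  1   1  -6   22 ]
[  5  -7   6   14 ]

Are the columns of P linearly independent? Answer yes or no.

no

Row reduce P to echelon form.
R2 ← R2 − (3/2)·R1: [0, 9/2, -21/2, 59/2]
R3 ← R3 + (1/2)·R1: [0, 5/2, -9/2, 27/2]
R4 ← R4 + (5/2)·R1: [0, 1/2, 27/2, -57/2]
R3 ← R3 − (5/9)·R2: [0, 0, 4/3, -26/9]
R4 ← R4 − (1/9)·R2: [0, 0, 44/3, -286/9]
R4 ← R4 − (11)·R3: [0, 0, 0, 0]
3 pivots among 4 columns.
Only 3 < 4 pivot columns, so the columns are linearly dependent.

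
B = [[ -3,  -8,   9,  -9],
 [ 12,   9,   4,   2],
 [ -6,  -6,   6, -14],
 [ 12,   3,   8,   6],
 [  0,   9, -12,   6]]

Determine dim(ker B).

1

Row reduce to echelon form.
R2 ← R2 + (4)·R1: [0, -23, 40, -34]
R3 ← R3 − (2)·R1: [0, 10, -12, 4]
R4 ← R4 + (4)·R1: [0, -29, 44, -30]
R3 ← R3 + (10/23)·R2: [0, 0, 124/23, -248/23]
R4 ← R4 − (29/23)·R2: [0, 0, -148/23, 296/23]
R5 ← R5 + (9/23)·R2: [0, 0, 84/23, -168/23]
R4 ← R4 + (37/31)·R3: [0, 0, 0, 0]
R5 ← R5 − (21/31)·R3: [0, 0, 0, 0]
3 nonzero rows, so rank(B) = 3.
B has 4 columns; by rank–nullity, nullity = 4 − 3 = 1.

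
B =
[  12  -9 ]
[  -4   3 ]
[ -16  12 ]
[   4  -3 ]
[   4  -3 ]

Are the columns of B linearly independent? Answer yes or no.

no

Row reduce B to echelon form.
R2 ← R2 + (1/3)·R1: [0, 0]
R3 ← R3 + (4/3)·R1: [0, 0]
R4 ← R4 − (1/3)·R1: [0, 0]
R5 ← R5 − (1/3)·R1: [0, 0]
1 pivot among 2 columns.
Only 1 < 2 pivot columns, so the columns are linearly dependent.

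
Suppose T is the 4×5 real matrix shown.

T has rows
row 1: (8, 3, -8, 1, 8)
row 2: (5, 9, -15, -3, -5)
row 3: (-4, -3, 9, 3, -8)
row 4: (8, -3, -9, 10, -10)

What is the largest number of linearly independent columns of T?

4

Row reduce to echelon form.
R2 ← R2 − (5/8)·R1: [0, 57/8, -10, -29/8, -10]
R3 ← R3 + (1/2)·R1: [0, -3/2, 5, 7/2, -4]
R4 ← R4 − R1: [0, -6, -1, 9, -18]
R3 ← R3 + (4/19)·R2: [0, 0, 55/19, 52/19, -116/19]
R4 ← R4 + (16/19)·R2: [0, 0, -179/19, 113/19, -502/19]
R4 ← R4 + (179/55)·R3: [0, 0, 0, 817/55, -2546/55]
Echelon form has 4 nonzero rows, so rank(T) = 4.
The rank gives the maximum number of linearly independent columns: 4.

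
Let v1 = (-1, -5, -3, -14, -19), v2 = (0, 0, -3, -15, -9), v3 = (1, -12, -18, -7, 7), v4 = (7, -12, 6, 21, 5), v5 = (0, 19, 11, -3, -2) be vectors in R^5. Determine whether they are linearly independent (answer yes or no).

Form the matrix with these vectors as rows and row reduce.
R3 ← R3 + R1: [0, -17, -21, -21, -12]
R4 ← R4 + (7)·R1: [0, -47, -15, -77, -128]
Swap R2 ↔ R3
R4 ← R4 − (47/17)·R2: [0, 0, 732/17, -322/17, -1612/17]
R5 ← R5 + (19/17)·R2: [0, 0, -212/17, -450/17, -262/17]
R4 ← R4 + (244/17)·R3: [0, 0, 0, -3982/17, -224]
R5 ← R5 − (212/51)·R3: [0, 0, 0, 610/17, 22]
R5 ← R5 + (305/1991)·R4: [0, 0, 0, 0, -24518/1991]
5 nonzero rows, so the 5 vectors span a space of dimension 5.
Since 5 = 5, the vectors are linearly independent.

yes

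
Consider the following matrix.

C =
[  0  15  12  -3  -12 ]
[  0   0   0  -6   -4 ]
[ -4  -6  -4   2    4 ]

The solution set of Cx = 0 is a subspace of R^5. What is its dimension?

Row reduce to echelon form.
Swap R1 ↔ R3
Swap R2 ↔ R3
3 nonzero rows, so rank(C) = 3.
C has 5 columns; by rank–nullity, nullity = 5 − 3 = 2.

2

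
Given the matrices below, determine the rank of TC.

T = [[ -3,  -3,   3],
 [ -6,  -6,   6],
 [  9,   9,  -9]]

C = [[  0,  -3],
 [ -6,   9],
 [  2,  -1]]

1

First compute TC:
[[ 24, -21],
 [ 48, -42],
 [-72,  63]]
Now row reduce the product.
R2 ← R2 − (2)·R1: [0, 0]
R3 ← R3 + (3)·R1: [0, 0]
1 nonzero row, so rank(TC) = 1.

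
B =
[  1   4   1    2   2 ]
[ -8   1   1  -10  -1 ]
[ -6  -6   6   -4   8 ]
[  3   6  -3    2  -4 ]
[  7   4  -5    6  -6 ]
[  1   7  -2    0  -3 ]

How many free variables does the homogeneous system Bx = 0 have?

Row reduce to echelon form.
R2 ← R2 + (8)·R1: [0, 33, 9, 6, 15]
R3 ← R3 + (6)·R1: [0, 18, 12, 8, 20]
R4 ← R4 − (3)·R1: [0, -6, -6, -4, -10]
R5 ← R5 − (7)·R1: [0, -24, -12, -8, -20]
R6 ← R6 − R1: [0, 3, -3, -2, -5]
R3 ← R3 − (6/11)·R2: [0, 0, 78/11, 52/11, 130/11]
R4 ← R4 + (2/11)·R2: [0, 0, -48/11, -32/11, -80/11]
R5 ← R5 + (8/11)·R2: [0, 0, -60/11, -40/11, -100/11]
R6 ← R6 − (1/11)·R2: [0, 0, -42/11, -28/11, -70/11]
R4 ← R4 + (8/13)·R3: [0, 0, 0, 0, 0]
R5 ← R5 + (10/13)·R3: [0, 0, 0, 0, 0]
R6 ← R6 + (7/13)·R3: [0, 0, 0, 0, 0]
3 nonzero rows, so rank(B) = 3.
B has 5 columns; by rank–nullity, nullity = 5 − 3 = 2.

2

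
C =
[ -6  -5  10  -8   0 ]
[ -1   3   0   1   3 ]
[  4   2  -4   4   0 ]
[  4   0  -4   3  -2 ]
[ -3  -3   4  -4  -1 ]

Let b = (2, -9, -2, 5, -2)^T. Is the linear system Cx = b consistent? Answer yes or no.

no

Row reduce the augmented matrix [C | b].
R2 ← R2 − (1/6)·R1: [0, 23/6, -5/3, 7/3, 3, -28/3]
R3 ← R3 + (2/3)·R1: [0, -4/3, 8/3, -4/3, 0, -2/3]
R4 ← R4 + (2/3)·R1: [0, -10/3, 8/3, -7/3, -2, 19/3]
R5 ← R5 − (1/2)·R1: [0, -1/2, -1, 0, -1, -3]
R3 ← R3 + (8/23)·R2: [0, 0, 48/23, -12/23, 24/23, -90/23]
R4 ← R4 + (20/23)·R2: [0, 0, 28/23, -7/23, 14/23, -41/23]
R5 ← R5 + (3/23)·R2: [0, 0, -28/23, 7/23, -14/23, -97/23]
R4 ← R4 − (7/12)·R3: [0, 0, 0, 0, 0, 1/2]
R5 ← R5 + (7/12)·R3: [0, 0, 0, 0, 0, -13/2]
R5 ← R5 + (13)·R4: [0, 0, 0, 0, 0, 0]
The echelon form has 4 nonzero rows; the last pivot sits in the augmented column, so rank(C) = 3 but rank([C|b]) = 4.
Since the ranks differ, the system is inconsistent.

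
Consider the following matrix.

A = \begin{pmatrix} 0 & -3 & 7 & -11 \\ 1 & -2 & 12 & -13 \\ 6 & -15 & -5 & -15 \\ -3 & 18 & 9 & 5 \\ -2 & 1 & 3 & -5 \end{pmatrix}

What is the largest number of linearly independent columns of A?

4

Row reduce to echelon form.
Swap R1 ↔ R2
R3 ← R3 − (6)·R1: [0, -3, -77, 63]
R4 ← R4 + (3)·R1: [0, 12, 45, -34]
R5 ← R5 + (2)·R1: [0, -3, 27, -31]
R3 ← R3 − R2: [0, 0, -84, 74]
R4 ← R4 + (4)·R2: [0, 0, 73, -78]
R5 ← R5 − R2: [0, 0, 20, -20]
R4 ← R4 + (73/84)·R3: [0, 0, 0, -575/42]
R5 ← R5 + (5/21)·R3: [0, 0, 0, -50/21]
R5 ← R5 − (4/23)·R4: [0, 0, 0, 0]
Echelon form has 4 nonzero rows, so rank(A) = 4.
The rank gives the maximum number of linearly independent columns: 4.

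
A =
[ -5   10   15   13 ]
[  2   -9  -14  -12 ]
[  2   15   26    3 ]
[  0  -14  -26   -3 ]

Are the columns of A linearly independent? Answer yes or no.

yes

Row reduce A to echelon form.
R2 ← R2 + (2/5)·R1: [0, -5, -8, -34/5]
R3 ← R3 + (2/5)·R1: [0, 19, 32, 41/5]
R3 ← R3 + (19/5)·R2: [0, 0, 8/5, -441/25]
R4 ← R4 − (14/5)·R2: [0, 0, -18/5, 401/25]
R4 ← R4 + (9/4)·R3: [0, 0, 0, -473/20]
4 pivots among 4 columns.
Every column is a pivot column, so the columns are linearly independent.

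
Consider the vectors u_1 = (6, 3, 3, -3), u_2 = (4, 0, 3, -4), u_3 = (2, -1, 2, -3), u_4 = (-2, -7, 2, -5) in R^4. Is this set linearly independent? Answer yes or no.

Form the matrix with these vectors as rows and row reduce.
R2 ← R2 − (2/3)·R1: [0, -2, 1, -2]
R3 ← R3 − (1/3)·R1: [0, -2, 1, -2]
R4 ← R4 + (1/3)·R1: [0, -6, 3, -6]
R3 ← R3 − R2: [0, 0, 0, 0]
R4 ← R4 − (3)·R2: [0, 0, 0, 0]
2 nonzero rows, so the 4 vectors span a space of dimension 2.
Since 2 < 4, the vectors are linearly dependent.

no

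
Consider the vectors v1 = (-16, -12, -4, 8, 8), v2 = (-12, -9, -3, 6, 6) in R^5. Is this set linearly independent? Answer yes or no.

Form the matrix with these vectors as rows and row reduce.
R2 ← R2 − (3/4)·R1: [0, 0, 0, 0, 0]
1 nonzero row, so the 2 vectors span a space of dimension 1.
Since 1 < 2, the vectors are linearly dependent.

no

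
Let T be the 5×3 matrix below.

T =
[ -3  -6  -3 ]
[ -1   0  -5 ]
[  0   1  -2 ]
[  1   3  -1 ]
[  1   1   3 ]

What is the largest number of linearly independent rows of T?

2

Row reduce to echelon form.
R2 ← R2 − (1/3)·R1: [0, 2, -4]
R4 ← R4 + (1/3)·R1: [0, 1, -2]
R5 ← R5 + (1/3)·R1: [0, -1, 2]
R3 ← R3 − (1/2)·R2: [0, 0, 0]
R4 ← R4 − (1/2)·R2: [0, 0, 0]
R5 ← R5 + (1/2)·R2: [0, 0, 0]
Echelon form has 2 nonzero rows, so rank(T) = 2.
The rank gives the maximum number of linearly independent rows: 2.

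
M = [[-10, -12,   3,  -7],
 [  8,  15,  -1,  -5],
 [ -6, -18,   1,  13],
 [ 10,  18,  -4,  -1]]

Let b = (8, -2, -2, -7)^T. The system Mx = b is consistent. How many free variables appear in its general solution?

0

Row reduce the augmented matrix [M | b].
R2 ← R2 + (4/5)·R1: [0, 27/5, 7/5, -53/5, 22/5]
R3 ← R3 − (3/5)·R1: [0, -54/5, -4/5, 86/5, -34/5]
R4 ← R4 + R1: [0, 6, -1, -8, 1]
R3 ← R3 + (2)·R2: [0, 0, 2, -4, 2]
R4 ← R4 − (10/9)·R2: [0, 0, -23/9, 34/9, -35/9]
R4 ← R4 + (23/18)·R3: [0, 0, 0, -4/3, -4/3]
The echelon form has 4 nonzero rows, and every pivot lies in the first 4 columns, so rank(M) = rank([M|b]) = 4.
The system is consistent.
Free variables = (unknowns) − (rank) = 4 − 4 = 0.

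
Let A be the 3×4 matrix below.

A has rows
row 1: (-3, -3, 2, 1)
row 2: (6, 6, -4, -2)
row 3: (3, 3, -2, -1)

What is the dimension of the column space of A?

1

Row reduce to echelon form.
R2 ← R2 + (2)·R1: [0, 0, 0, 0]
R3 ← R3 + R1: [0, 0, 0, 0]
Echelon form has 1 nonzero row, so rank(A) = 1.
The column space has dimension equal to the rank: 1.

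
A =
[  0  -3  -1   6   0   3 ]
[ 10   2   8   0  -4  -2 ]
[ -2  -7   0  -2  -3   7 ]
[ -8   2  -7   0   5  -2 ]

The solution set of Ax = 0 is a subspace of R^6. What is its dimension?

Row reduce to echelon form.
Swap R1 ↔ R2
R3 ← R3 + (1/5)·R1: [0, -33/5, 8/5, -2, -19/5, 33/5]
R4 ← R4 + (4/5)·R1: [0, 18/5, -3/5, 0, 9/5, -18/5]
R3 ← R3 − (11/5)·R2: [0, 0, 19/5, -76/5, -19/5, 0]
R4 ← R4 + (6/5)·R2: [0, 0, -9/5, 36/5, 9/5, 0]
R4 ← R4 + (9/19)·R3: [0, 0, 0, 0, 0, 0]
3 nonzero rows, so rank(A) = 3.
A has 6 columns; by rank–nullity, nullity = 6 − 3 = 3.

3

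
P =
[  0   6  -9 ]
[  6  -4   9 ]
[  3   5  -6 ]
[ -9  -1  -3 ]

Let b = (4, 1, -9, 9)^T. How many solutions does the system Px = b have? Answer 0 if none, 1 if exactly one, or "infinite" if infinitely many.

0

Row reduce the augmented matrix [P | b].
Swap R1 ↔ R2
R3 ← R3 − (1/2)·R1: [0, 7, -21/2, -19/2]
R4 ← R4 + (3/2)·R1: [0, -7, 21/2, 21/2]
R3 ← R3 − (7/6)·R2: [0, 0, 0, -85/6]
R4 ← R4 + (7/6)·R2: [0, 0, 0, 91/6]
R4 ← R4 + (91/85)·R3: [0, 0, 0, 0]
The echelon form has 3 nonzero rows; the last pivot sits in the augmented column, so rank(P) = 2 but rank([P|b]) = 3.
Since the ranks differ, the system is inconsistent.
It has no solutions.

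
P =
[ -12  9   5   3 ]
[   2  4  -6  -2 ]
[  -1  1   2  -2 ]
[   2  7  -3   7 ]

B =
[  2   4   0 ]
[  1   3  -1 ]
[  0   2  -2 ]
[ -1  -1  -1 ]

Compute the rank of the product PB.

2

First compute PB:
[[-18, -14, -22],
 [ 10,  10,  10],
 [  1,   5,  -3],
 [  4,  16,  -8]]
Now row reduce the product.
R2 ← R2 + (5/9)·R1: [0, 20/9, -20/9]
R3 ← R3 + (1/18)·R1: [0, 38/9, -38/9]
R4 ← R4 + (2/9)·R1: [0, 116/9, -116/9]
R3 ← R3 − (19/10)·R2: [0, 0, 0]
R4 ← R4 − (29/5)·R2: [0, 0, 0]
2 nonzero rows, so rank(PB) = 2.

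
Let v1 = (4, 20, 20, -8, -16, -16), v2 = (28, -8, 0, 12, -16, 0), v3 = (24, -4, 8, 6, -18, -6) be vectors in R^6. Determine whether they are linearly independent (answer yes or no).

yes

Form the matrix with these vectors as rows and row reduce.
R2 ← R2 − (7)·R1: [0, -148, -140, 68, 96, 112]
R3 ← R3 − (6)·R1: [0, -124, -112, 54, 78, 90]
R3 ← R3 − (31/37)·R2: [0, 0, 196/37, -110/37, -90/37, -142/37]
3 nonzero rows, so the 3 vectors span a space of dimension 3.
Since 3 = 3, the vectors are linearly independent.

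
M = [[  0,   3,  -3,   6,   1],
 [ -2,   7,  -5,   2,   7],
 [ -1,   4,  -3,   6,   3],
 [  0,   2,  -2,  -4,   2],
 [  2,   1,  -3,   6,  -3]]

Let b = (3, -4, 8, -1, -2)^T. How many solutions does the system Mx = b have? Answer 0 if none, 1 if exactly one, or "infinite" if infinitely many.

Row reduce the augmented matrix [M | b].
Swap R1 ↔ R2
R3 ← R3 − (1/2)·R1: [0, 1/2, -1/2, 5, -1/2, 10]
R5 ← R5 + R1: [0, 8, -8, 8, 4, -6]
R3 ← R3 − (1/6)·R2: [0, 0, 0, 4, -2/3, 19/2]
R4 ← R4 − (2/3)·R2: [0, 0, 0, -8, 4/3, -3]
R5 ← R5 − (8/3)·R2: [0, 0, 0, -8, 4/3, -14]
R4 ← R4 + (2)·R3: [0, 0, 0, 0, 0, 16]
R5 ← R5 + (2)·R3: [0, 0, 0, 0, 0, 5]
R5 ← R5 − (5/16)·R4: [0, 0, 0, 0, 0, 0]
The echelon form has 4 nonzero rows; the last pivot sits in the augmented column, so rank(M) = 3 but rank([M|b]) = 4.
Since the ranks differ, the system is inconsistent.
It has no solutions.

0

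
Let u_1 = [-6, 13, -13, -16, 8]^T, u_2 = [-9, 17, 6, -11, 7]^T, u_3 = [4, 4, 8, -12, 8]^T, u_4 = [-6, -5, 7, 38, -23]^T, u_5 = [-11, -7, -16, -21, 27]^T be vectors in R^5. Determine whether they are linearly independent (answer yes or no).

yes

Form the matrix with these vectors as rows and row reduce.
R2 ← R2 − (3/2)·R1: [0, -5/2, 51/2, 13, -5]
R3 ← R3 + (2/3)·R1: [0, 38/3, -2/3, -68/3, 40/3]
R4 ← R4 − R1: [0, -18, 20, 54, -31]
R5 ← R5 − (11/6)·R1: [0, -185/6, 47/6, 25/3, 37/3]
R3 ← R3 + (76/15)·R2: [0, 0, 1928/15, 216/5, -12]
R4 ← R4 − (36/5)·R2: [0, 0, -818/5, -198/5, 5]
R5 ← R5 − (37/3)·R2: [0, 0, -920/3, -152, 74]
R4 ← R4 + (1227/964)·R3: [0, 0, 0, 3708/241, -2476/241]
R5 ← R5 + (575/241)·R3: [0, 0, 0, -11792/241, 10934/241]
R5 ← R5 + (2948/927)·R4: [0, 0, 0, 0, 11770/927]
5 nonzero rows, so the 5 vectors span a space of dimension 5.
Since 5 = 5, the vectors are linearly independent.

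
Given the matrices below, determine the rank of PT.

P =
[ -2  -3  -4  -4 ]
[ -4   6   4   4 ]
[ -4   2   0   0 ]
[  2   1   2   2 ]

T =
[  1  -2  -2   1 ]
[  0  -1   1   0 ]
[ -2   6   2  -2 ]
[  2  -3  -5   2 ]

First compute PT:
[[ -2,  -5,  13,  -2],
 [ -4,  14,   2,  -4],
 [ -4,   6,  10,  -4],
 [  2,   1,  -9,   2]]
Now row reduce the product.
R2 ← R2 − (2)·R1: [0, 24, -24, 0]
R3 ← R3 − (2)·R1: [0, 16, -16, 0]
R4 ← R4 + R1: [0, -4, 4, 0]
R3 ← R3 − (2/3)·R2: [0, 0, 0, 0]
R4 ← R4 + (1/6)·R2: [0, 0, 0, 0]
2 nonzero rows, so rank(PT) = 2.

2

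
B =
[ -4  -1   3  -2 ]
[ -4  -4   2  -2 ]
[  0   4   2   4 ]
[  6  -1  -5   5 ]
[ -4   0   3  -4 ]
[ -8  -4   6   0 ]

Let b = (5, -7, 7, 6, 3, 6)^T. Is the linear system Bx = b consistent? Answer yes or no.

Row reduce the augmented matrix [B | b].
R2 ← R2 − R1: [0, -3, -1, 0, -12]
R4 ← R4 + (3/2)·R1: [0, -5/2, -1/2, 2, 27/2]
R5 ← R5 − R1: [0, 1, 0, -2, -2]
R6 ← R6 − (2)·R1: [0, -2, 0, 4, -4]
R3 ← R3 + (4/3)·R2: [0, 0, 2/3, 4, -9]
R4 ← R4 − (5/6)·R2: [0, 0, 1/3, 2, 47/2]
R5 ← R5 + (1/3)·R2: [0, 0, -1/3, -2, -6]
R6 ← R6 − (2/3)·R2: [0, 0, 2/3, 4, 4]
R4 ← R4 − (1/2)·R3: [0, 0, 0, 0, 28]
R5 ← R5 + (1/2)·R3: [0, 0, 0, 0, -21/2]
R6 ← R6 − R3: [0, 0, 0, 0, 13]
R5 ← R5 + (3/8)·R4: [0, 0, 0, 0, 0]
R6 ← R6 − (13/28)·R4: [0, 0, 0, 0, 0]
The echelon form has 4 nonzero rows; the last pivot sits in the augmented column, so rank(B) = 3 but rank([B|b]) = 4.
Since the ranks differ, the system is inconsistent.

no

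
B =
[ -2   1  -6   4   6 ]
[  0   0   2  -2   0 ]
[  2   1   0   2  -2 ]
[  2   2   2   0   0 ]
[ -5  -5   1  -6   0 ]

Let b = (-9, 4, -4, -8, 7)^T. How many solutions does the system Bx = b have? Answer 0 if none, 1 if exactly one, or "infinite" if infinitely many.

0

Row reduce the augmented matrix [B | b].
R3 ← R3 + R1: [0, 2, -6, 6, 4, -13]
R4 ← R4 + R1: [0, 3, -4, 4, 6, -17]
R5 ← R5 − (5/2)·R1: [0, -15/2, 16, -16, -15, 59/2]
Swap R2 ↔ R3
R4 ← R4 − (3/2)·R2: [0, 0, 5, -5, 0, 5/2]
R5 ← R5 + (15/4)·R2: [0, 0, -13/2, 13/2, 0, -77/4]
R4 ← R4 − (5/2)·R3: [0, 0, 0, 0, 0, -15/2]
R5 ← R5 + (13/4)·R3: [0, 0, 0, 0, 0, -25/4]
R5 ← R5 − (5/6)·R4: [0, 0, 0, 0, 0, 0]
The echelon form has 4 nonzero rows; the last pivot sits in the augmented column, so rank(B) = 3 but rank([B|b]) = 4.
Since the ranks differ, the system is inconsistent.
It has no solutions.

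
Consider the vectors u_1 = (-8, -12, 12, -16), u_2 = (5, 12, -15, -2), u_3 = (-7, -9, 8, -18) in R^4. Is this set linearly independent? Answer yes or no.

no

Form the matrix with these vectors as rows and row reduce.
R2 ← R2 + (5/8)·R1: [0, 9/2, -15/2, -12]
R3 ← R3 − (7/8)·R1: [0, 3/2, -5/2, -4]
R3 ← R3 − (1/3)·R2: [0, 0, 0, 0]
2 nonzero rows, so the 3 vectors span a space of dimension 2.
Since 2 < 3, the vectors are linearly dependent.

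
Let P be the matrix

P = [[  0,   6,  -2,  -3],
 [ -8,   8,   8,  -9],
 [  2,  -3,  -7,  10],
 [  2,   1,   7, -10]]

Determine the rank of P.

Row reduce to echelon form.
Swap R1 ↔ R2
R3 ← R3 + (1/4)·R1: [0, -1, -5, 31/4]
R4 ← R4 + (1/4)·R1: [0, 3, 9, -49/4]
R3 ← R3 + (1/6)·R2: [0, 0, -16/3, 29/4]
R4 ← R4 − (1/2)·R2: [0, 0, 10, -43/4]
R4 ← R4 + (15/8)·R3: [0, 0, 0, 91/32]
Echelon form has 4 nonzero rows, so rank(P) = 4.

4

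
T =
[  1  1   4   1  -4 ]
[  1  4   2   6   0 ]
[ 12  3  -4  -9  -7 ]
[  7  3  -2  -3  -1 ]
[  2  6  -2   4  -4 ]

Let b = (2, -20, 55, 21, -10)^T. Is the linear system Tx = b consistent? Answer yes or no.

yes

Row reduce the augmented matrix [T | b].
R2 ← R2 − R1: [0, 3, -2, 5, 4, -22]
R3 ← R3 − (12)·R1: [0, -9, -52, -21, 41, 31]
R4 ← R4 − (7)·R1: [0, -4, -30, -10, 27, 7]
R5 ← R5 − (2)·R1: [0, 4, -10, 2, 4, -14]
R3 ← R3 + (3)·R2: [0, 0, -58, -6, 53, -35]
R4 ← R4 + (4/3)·R2: [0, 0, -98/3, -10/3, 97/3, -67/3]
R5 ← R5 − (4/3)·R2: [0, 0, -22/3, -14/3, -4/3, 46/3]
R4 ← R4 − (49/87)·R3: [0, 0, 0, 4/87, 72/29, -76/29]
R5 ← R5 − (11/87)·R3: [0, 0, 0, -340/87, -233/29, 573/29]
R5 ← R5 + (85)·R4: [0, 0, 0, 0, 203, -203]
The echelon form has 5 nonzero rows, and every pivot lies in the first 5 columns, so rank(T) = rank([T|b]) = 5.
The system is consistent.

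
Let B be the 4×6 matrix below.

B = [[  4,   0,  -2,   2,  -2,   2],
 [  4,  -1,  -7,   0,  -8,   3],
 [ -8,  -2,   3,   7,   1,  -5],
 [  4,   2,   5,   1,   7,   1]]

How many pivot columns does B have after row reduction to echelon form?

3

Row reduce to echelon form.
R2 ← R2 − R1: [0, -1, -5, -2, -6, 1]
R3 ← R3 + (2)·R1: [0, -2, -1, 11, -3, -1]
R4 ← R4 − R1: [0, 2, 7, -1, 9, -1]
R3 ← R3 − (2)·R2: [0, 0, 9, 15, 9, -3]
R4 ← R4 + (2)·R2: [0, 0, -3, -5, -3, 1]
R4 ← R4 + (1/3)·R3: [0, 0, 0, 0, 0, 0]
Echelon form has 3 nonzero rows, so rank(B) = 3.
Each nonzero row contributes one pivot column: 3 pivot columns.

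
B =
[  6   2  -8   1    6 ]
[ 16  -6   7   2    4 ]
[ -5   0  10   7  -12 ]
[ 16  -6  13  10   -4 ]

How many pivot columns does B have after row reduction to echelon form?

Row reduce to echelon form.
R2 ← R2 − (8/3)·R1: [0, -34/3, 85/3, -2/3, -12]
R3 ← R3 + (5/6)·R1: [0, 5/3, 10/3, 47/6, -7]
R4 ← R4 − (8/3)·R1: [0, -34/3, 103/3, 22/3, -20]
R3 ← R3 + (5/34)·R2: [0, 0, 15/2, 263/34, -149/17]
R4 ← R4 − R2: [0, 0, 6, 8, -8]
R4 ← R4 − (4/5)·R3: [0, 0, 0, 154/85, -84/85]
Echelon form has 4 nonzero rows, so rank(B) = 4.
Each nonzero row contributes one pivot column: 4 pivot columns.

4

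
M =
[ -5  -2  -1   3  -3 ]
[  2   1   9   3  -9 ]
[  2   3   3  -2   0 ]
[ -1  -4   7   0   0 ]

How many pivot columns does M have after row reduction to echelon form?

4

Row reduce to echelon form.
R2 ← R2 + (2/5)·R1: [0, 1/5, 43/5, 21/5, -51/5]
R3 ← R3 + (2/5)·R1: [0, 11/5, 13/5, -4/5, -6/5]
R4 ← R4 − (1/5)·R1: [0, -18/5, 36/5, -3/5, 3/5]
R3 ← R3 − (11)·R2: [0, 0, -92, -47, 111]
R4 ← R4 + (18)·R2: [0, 0, 162, 75, -183]
R4 ← R4 + (81/46)·R3: [0, 0, 0, -357/46, 573/46]
Echelon form has 4 nonzero rows, so rank(M) = 4.
Each nonzero row contributes one pivot column: 4 pivot columns.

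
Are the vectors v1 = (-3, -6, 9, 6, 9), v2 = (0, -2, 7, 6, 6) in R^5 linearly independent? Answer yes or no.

yes

Form the matrix with these vectors as rows and row reduce.
2 nonzero rows, so the 2 vectors span a space of dimension 2.
Since 2 = 2, the vectors are linearly independent.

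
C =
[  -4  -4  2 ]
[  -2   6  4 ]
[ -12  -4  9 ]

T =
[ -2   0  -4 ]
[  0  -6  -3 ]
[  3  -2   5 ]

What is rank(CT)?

First compute CT:
[[ 14,  20,  38],
 [ 16, -44,  10],
 [ 51,   6, 105]]
Now row reduce the product.
R2 ← R2 − (8/7)·R1: [0, -468/7, -234/7]
R3 ← R3 − (51/14)·R1: [0, -468/7, -234/7]
R3 ← R3 − R2: [0, 0, 0]
2 nonzero rows, so rank(CT) = 2.

2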